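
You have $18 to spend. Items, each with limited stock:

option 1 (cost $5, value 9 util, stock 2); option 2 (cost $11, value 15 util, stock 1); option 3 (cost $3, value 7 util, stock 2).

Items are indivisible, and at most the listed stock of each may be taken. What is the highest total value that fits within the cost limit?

32 util

Top feasible selections:
- 2×option 1 + 2×option 3: cost 16, value 32
- 1×option 2 + 2×option 3: cost 17, value 29
Best: 32 util.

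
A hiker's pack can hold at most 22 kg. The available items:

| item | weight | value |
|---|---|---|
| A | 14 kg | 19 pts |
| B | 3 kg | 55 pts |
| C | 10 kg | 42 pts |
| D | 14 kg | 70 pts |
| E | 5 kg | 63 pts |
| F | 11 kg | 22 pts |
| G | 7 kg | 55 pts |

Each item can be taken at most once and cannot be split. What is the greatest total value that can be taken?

Check high-value combinations within 22 kg:
- B+D+E: weight 3+14+5=22, value 55+70+63=188
- B+E+G: weight 3+5+7=15, value 55+63+55=173
- B+C+E: weight 3+10+5=18, value 55+42+63=160
- C+E+G: weight 10+5+7=22, value 42+63+55=160
Best: 188 pts.

188 pts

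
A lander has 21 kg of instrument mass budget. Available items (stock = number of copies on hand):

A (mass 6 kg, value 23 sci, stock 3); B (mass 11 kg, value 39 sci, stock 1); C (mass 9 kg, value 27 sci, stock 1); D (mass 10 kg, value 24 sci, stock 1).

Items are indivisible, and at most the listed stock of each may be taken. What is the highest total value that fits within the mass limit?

73 sci

Best selections within mass 21 and stock limits:
- 2×A + 1×C: mass 21, value 73
- 3×A: mass 18, value 69
- 1×B + 1×C: mass 20, value 66
- 1×B + 1×D: mass 21, value 63
Best: 73 sci.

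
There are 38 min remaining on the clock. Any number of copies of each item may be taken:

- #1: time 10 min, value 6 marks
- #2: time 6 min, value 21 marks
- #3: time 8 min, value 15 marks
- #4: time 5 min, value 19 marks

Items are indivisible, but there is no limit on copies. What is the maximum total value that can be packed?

139 marks

Best value-per-unit is #4 at 19/5; filling with it alone gives 7×19 = 133.
Optimal mix: 3×#2 + 4×#4 → time 38, value 139.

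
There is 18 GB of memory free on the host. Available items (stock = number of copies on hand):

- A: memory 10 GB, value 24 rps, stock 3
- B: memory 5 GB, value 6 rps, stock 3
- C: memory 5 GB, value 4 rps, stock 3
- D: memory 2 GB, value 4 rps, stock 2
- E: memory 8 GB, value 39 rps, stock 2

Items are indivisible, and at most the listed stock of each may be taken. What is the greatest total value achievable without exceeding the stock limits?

82 rps

Best selections within memory 18 and stock limits:
- 1×D + 2×E: memory 18, value 82
- 2×E: memory 16, value 78
- 1×A + 1×E: memory 18, value 63
- 1×B + 2×D + 1×E: memory 17, value 53
Best: 82 rps.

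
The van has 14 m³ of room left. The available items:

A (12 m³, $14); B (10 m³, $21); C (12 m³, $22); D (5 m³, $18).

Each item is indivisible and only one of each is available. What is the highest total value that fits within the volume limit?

Check high-value combinations within 14 m³:
- C: volume 12, value 22
- B: volume 10, value 21
- D: volume 5, value 18
- A: volume 12, value 14
Best: $22.

$22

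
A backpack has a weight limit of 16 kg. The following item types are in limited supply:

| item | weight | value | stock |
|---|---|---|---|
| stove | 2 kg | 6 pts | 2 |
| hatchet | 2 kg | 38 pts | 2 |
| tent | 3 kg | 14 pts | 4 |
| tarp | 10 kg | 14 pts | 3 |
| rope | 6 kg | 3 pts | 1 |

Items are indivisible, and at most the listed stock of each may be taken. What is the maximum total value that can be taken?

132 pts

Top feasible selections:
- 2×hatchet + 4×tent: weight 16, value 132
- 1×stove + 2×hatchet + 3×tent: weight 15, value 124
- 2×hatchet + 3×tent: weight 13, value 118
Best: 132 pts.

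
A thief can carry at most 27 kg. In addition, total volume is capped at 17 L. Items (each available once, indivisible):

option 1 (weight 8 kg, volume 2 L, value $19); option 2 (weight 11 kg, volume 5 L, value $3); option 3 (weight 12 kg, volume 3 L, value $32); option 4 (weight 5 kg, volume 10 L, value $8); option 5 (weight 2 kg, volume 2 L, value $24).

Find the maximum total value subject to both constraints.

Feasible sets respecting both limits:
- option 1+option 3+option 4+option 5: weight 27, volume 17, value 83
- option 1+option 3+option 5: weight 22, volume 7, value 75
- option 3+option 4+option 5: weight 19, volume 15, value 64
Best: $83.

$83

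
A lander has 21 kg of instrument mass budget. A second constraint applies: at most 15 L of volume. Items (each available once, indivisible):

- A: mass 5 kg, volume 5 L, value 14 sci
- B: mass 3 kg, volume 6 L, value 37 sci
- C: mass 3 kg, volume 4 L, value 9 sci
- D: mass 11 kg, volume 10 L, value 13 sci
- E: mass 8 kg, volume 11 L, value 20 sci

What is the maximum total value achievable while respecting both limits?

60 sci

Feasible sets respecting both limits:
- A+B+C: mass 11, volume 15, value 60
- A+B: mass 8, volume 11, value 51
- B+C: mass 6, volume 10, value 46
Best: 60 sci.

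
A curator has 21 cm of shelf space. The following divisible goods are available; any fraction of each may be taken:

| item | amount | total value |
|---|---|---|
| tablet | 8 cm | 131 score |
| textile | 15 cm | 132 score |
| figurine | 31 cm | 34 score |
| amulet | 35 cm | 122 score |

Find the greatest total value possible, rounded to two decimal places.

245.40

Take in order of value per unit:
- tablet (131/8 per unit): all 8 → value 131, running total 131.00
- textile (132/15 per unit): 13 of 15 → value 13×132/15 = 114.4000, running total 245.40
Total 245.40.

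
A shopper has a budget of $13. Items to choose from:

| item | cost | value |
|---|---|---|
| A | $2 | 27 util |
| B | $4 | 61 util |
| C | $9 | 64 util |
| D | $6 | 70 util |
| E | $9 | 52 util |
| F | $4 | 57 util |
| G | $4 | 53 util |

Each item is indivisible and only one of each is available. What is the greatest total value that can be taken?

This is a 0/1 knapsack; check combinations near the capacity.
- B+F+G: cost 4+4+4=12, value 61+57+53=171
- A+B+D: cost 2+4+6=12, value 27+61+70=158
- A+D+F: cost 2+6+4=12, value 27+70+57=154
- A+D+G: cost 2+6+4=12, value 27+70+53=150
- A+B+F: cost 2+4+4=10, value 27+61+57=145
Best: 171 util.

171 util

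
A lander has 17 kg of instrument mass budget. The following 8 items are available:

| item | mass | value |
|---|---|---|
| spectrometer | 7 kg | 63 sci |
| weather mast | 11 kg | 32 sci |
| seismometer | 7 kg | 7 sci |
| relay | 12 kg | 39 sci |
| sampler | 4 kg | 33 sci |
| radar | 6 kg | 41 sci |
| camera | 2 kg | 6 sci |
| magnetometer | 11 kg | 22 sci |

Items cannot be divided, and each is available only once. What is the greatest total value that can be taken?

137 sci

Check high-value combinations within 17 kg:
- spectrometer+sampler+radar: mass 7+4+6=17, value 63+33+41=137
- spectrometer+radar+camera: mass 7+6+2=15, value 63+41+6=110
- spectrometer+radar: mass 7+6=13, value 63+41=104
- spectrometer+sampler+camera: mass 7+4+2=13, value 63+33+6=102
- spectrometer+sampler: mass 7+4=11, value 63+33=96
Best: 137 sci.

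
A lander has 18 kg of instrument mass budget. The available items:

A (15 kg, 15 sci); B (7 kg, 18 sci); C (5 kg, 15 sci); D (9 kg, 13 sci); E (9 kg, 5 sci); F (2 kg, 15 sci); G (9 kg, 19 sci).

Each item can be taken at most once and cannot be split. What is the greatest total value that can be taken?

52 sci

Check high-value combinations within 18 kg:
- B+F+G: mass 7+2+9=18, value 18+15+19=52
- C+F+G: mass 5+2+9=16, value 15+15+19=49
- B+C+F: mass 7+5+2=14, value 18+15+15=48
- B+D+F: mass 7+9+2=18, value 18+13+15=46
Best: 52 sci.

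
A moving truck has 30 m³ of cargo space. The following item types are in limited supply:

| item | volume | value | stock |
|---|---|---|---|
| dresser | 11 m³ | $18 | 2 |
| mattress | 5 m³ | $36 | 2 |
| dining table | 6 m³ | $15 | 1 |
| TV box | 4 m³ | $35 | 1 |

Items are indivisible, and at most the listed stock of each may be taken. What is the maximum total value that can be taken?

$125

Top feasible selections:
- 1×dresser + 2×mattress + 1×TV box: volume 25, value 125
- 2×mattress + 1×dining table + 1×TV box: volume 20, value 122
- 2×mattress + 1×TV box: volume 14, value 107
Best: $125.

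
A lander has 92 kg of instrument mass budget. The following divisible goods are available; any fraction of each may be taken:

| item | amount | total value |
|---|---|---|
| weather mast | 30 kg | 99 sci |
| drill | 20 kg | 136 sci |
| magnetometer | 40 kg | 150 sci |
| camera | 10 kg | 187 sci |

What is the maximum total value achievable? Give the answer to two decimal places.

Take in order of value per unit:
- camera (187/10 per unit): all 10 → value 187, running total 187.00
- drill (136/20 per unit): all 20 → value 136, running total 323.00
- magnetometer (150/40 per unit): all 40 → value 150, running total 473.00
- weather mast (99/30 per unit): 22 of 30 → value 22×99/30 = 72.6000, running total 545.60
Total 545.60.

545.60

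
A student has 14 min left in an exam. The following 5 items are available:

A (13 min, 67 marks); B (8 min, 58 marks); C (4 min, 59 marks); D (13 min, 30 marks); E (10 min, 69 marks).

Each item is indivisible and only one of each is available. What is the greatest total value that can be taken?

128 marks

Check high-value combinations within 14 min:
- C+E: time 4+10=14, value 59+69=128
- B+C: time 8+4=12, value 58+59=117
- E: time 10, value 69
Best: 128 marks.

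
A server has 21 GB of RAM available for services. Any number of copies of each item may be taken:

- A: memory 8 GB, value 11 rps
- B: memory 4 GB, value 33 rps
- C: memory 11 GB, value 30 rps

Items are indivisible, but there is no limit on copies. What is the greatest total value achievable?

Best value-per-unit is B at 33/4, and filling with it alone uses memory 5×4=20. No mix of the others beats 5×33 = 165.

165 rps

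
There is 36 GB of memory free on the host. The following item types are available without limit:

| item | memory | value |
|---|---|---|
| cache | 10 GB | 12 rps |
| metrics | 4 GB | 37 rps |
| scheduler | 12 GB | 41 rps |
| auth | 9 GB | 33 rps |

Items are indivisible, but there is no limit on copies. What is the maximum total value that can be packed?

333 rps

Best value-per-unit is metrics at 37/4, and filling with it alone uses memory 9×4=36. No mix of the others beats 9×37 = 333.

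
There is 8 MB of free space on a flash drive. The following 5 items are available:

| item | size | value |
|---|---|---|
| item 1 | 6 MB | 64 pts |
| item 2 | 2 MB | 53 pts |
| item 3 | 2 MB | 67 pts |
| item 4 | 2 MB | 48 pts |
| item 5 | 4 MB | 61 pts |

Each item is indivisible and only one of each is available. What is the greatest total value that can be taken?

181 pts

Check high-value combinations within 8 MB:
- item 2+item 3+item 5: size 2+2+4=8, value 53+67+61=181
- item 3+item 4+item 5: size 2+2+4=8, value 67+48+61=176
- item 2+item 3+item 4: size 2+2+2=6, value 53+67+48=168
Best: 181 pts.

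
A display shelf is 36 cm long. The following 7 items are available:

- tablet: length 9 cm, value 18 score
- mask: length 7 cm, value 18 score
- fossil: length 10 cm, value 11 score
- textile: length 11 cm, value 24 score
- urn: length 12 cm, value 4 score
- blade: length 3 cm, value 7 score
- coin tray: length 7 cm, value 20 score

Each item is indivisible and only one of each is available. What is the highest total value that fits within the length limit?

Check high-value combinations within 36 cm:
- tablet+mask+textile+coin tray: length 9+7+11+7=34, value 18+18+24+20=80
- tablet+mask+fossil+blade+coin tray: length 9+7+10+3+7=36, value 18+18+11+7+20=74
- mask+fossil+textile+coin tray: length 7+10+11+7=35, value 18+11+24+20=73
Best: 80 score.

80 score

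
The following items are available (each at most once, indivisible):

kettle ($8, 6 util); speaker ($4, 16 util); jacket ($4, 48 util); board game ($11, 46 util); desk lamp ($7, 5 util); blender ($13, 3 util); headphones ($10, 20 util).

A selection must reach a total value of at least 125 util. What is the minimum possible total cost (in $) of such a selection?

Subsets with value ≥ 125, sorted by total cost:
- speaker+jacket+board game+headphones: cost 29, value 130
- speaker+jacket+board game+desk lamp+headphones: cost 36, value 135
Minimum cost: 29 $.

29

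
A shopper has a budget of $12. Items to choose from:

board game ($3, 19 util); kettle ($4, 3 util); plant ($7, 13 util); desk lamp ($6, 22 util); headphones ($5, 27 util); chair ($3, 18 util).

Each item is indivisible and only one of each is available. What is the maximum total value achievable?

64 util

Check high-value combinations within $12:
- board game+headphones+chair: cost 3+5+3=11, value 19+27+18=64
- board game+desk lamp+chair: cost 3+6+3=12, value 19+22+18=59
- desk lamp+headphones: cost 6+5=11, value 22+27=49
- board game+kettle+headphones: cost 3+4+5=12, value 19+3+27=49
Best: 64 util.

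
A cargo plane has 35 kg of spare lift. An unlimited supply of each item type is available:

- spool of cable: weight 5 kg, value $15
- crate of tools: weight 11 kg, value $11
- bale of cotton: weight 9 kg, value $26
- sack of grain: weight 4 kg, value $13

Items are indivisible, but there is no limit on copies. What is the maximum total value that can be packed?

$110

Best value-per-unit is sack of grain at 13/4; filling with it alone gives 8×13 = 104.
Optimal mix: 3×spool of cable + 5×sack of grain → weight 35, value 110.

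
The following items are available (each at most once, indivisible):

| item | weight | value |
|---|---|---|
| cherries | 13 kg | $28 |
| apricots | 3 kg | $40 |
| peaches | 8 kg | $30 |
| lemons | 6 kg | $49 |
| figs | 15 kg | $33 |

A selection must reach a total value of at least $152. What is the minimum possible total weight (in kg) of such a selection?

Subsets with value ≥ 152, sorted by total weight:
- apricots+peaches+lemons+figs: weight 32, value 152
- cherries+apricots+peaches+lemons+figs: weight 45, value 180
Minimum weight: 32 kg.

32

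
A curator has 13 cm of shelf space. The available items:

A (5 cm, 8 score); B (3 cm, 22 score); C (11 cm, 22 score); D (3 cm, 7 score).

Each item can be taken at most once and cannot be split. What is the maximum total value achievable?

Check high-value combinations within 13 cm:
- A+B+D: length 5+3+3=11, value 8+22+7=37
- A+B: length 5+3=8, value 8+22=30
- B+D: length 3+3=6, value 22+7=29
Best: 37 score.

37 score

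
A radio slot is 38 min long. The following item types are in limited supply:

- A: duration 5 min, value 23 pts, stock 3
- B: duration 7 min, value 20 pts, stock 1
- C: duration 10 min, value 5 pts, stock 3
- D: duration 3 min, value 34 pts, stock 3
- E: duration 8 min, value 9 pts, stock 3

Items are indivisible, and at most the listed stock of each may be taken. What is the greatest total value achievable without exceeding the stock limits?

191 pts

Best selections within duration 38 and stock limits:
- 3×A + 1×B + 3×D: duration 31, value 191
- 3×A + 3×D + 1×E: duration 32, value 180
- 2×A + 1×B + 3×D + 1×E: duration 34, value 177
Best: 191 pts.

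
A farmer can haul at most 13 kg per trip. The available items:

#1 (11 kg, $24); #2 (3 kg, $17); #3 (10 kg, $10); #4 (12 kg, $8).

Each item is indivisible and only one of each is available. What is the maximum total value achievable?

Check high-value combinations within 13 kg:
- #2+#3: weight 3+10=13, value 17+10=27
- #1: weight 11, value 24
- #2: weight 3, value 17
- #3: weight 10, value 10
- #4: weight 12, value 8
Best: $27.

$27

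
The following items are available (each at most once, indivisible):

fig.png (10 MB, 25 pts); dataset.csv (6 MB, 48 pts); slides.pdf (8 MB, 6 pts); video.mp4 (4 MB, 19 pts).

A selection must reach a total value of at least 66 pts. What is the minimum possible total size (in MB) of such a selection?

Subsets with value ≥ 66, sorted by total size:
- dataset.csv+video.mp4: size 10, value 67
- fig.png+dataset.csv: size 16, value 73
Minimum size: 10 MB.

10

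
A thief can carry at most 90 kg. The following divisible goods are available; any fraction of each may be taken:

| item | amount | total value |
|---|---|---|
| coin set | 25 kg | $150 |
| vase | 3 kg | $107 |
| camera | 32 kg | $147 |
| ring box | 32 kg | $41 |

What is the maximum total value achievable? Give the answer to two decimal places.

Take in order of value per unit:
- vase (107/3 per unit): all 3 → value 107, running total 107.00
- coin set (150/25 per unit): all 25 → value 150, running total 257.00
- camera (147/32 per unit): all 32 → value 147, running total 404.00
- ring box (41/32 per unit): 30 of 32 → value 30×41/32 = 38.4375, running total 442.44
Total 442.44.

442.44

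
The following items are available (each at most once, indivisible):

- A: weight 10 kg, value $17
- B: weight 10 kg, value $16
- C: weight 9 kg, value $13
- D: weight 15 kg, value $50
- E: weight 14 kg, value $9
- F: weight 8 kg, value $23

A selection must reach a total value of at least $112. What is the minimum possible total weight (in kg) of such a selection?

52

Subsets with value ≥ 112, sorted by total weight:
- A+B+C+D+F: weight 52, value 119
- A+C+D+E+F: weight 56, value 112
- A+B+D+E+F: weight 57, value 115
Minimum weight: 52 kg.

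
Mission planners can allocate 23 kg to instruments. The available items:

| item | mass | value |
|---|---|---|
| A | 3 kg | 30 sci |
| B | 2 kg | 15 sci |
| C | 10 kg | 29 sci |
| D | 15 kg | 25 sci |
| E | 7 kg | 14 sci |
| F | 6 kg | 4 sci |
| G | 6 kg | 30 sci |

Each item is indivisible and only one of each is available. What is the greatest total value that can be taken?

Check high-value combinations within 23 kg:
- A+B+C+G: mass 3+2+10+6=21, value 30+15+29+30=104
- A+B+E+G: mass 3+2+7+6=18, value 30+15+14+30=89
- A+C+G: mass 3+10+6=19, value 30+29+30=89
- A+B+C+E: mass 3+2+10+7=22, value 30+15+29+14=88
- A+B+F+G: mass 3+2+6+6=17, value 30+15+4+30=79
Best: 104 sci.

104 sci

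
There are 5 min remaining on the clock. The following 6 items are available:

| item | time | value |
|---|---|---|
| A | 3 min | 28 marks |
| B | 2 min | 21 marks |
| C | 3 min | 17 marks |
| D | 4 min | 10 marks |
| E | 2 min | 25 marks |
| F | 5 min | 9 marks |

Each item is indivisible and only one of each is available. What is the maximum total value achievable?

53 marks

Check high-value combinations within 5 min:
- A+E: time 3+2=5, value 28+25=53
- A+B: time 3+2=5, value 28+21=49
- B+E: time 2+2=4, value 21+25=46
- C+E: time 3+2=5, value 17+25=42
- B+C: time 2+3=5, value 21+17=38
Best: 53 marks.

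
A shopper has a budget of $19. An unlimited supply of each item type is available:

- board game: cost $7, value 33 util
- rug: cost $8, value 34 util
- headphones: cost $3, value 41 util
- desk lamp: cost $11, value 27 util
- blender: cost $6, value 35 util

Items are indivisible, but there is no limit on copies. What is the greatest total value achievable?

246 util

Best value-per-unit is headphones at 41/3, and filling with it alone uses cost 6×3=18. No mix of the others beats 6×41 = 246.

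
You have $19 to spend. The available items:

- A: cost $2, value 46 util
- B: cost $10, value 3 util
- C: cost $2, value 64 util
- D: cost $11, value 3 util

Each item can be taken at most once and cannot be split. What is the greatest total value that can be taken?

113 util

Check high-value combinations within $19:
- A+B+C: cost 2+10+2=14, value 46+3+64=113
- A+C+D: cost 2+2+11=15, value 46+64+3=113
- A+C: cost 2+2=4, value 46+64=110
- B+C: cost 10+2=12, value 3+64=67
- C+D: cost 2+11=13, value 64+3=67
Best: 113 util.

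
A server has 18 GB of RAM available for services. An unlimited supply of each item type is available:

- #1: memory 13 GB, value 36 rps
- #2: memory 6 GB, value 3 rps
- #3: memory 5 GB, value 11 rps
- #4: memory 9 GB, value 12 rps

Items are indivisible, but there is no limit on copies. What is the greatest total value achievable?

47 rps

Best value-per-unit is #1 at 36/13; filling with it alone gives 1×36 = 36.
Optimal mix: 1×#1 + 1×#3 → memory 18, value 47.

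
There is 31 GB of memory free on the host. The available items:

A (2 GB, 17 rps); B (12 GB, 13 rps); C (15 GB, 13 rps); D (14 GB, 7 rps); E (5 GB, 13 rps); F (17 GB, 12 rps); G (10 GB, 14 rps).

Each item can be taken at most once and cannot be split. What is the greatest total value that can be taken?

57 rps

Check high-value combinations within 31 GB:
- A+B+E+G: memory 2+12+5+10=29, value 17+13+13+14=57
- A+D+E+G: memory 2+14+5+10=31, value 17+7+13+14=51
- A+E+G: memory 2+5+10=17, value 17+13+14=44
Best: 57 rps.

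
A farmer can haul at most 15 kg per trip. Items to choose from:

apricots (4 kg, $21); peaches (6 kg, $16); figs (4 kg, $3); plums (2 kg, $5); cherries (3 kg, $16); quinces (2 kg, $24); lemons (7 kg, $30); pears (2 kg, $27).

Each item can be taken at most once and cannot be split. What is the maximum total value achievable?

$102

Check high-value combinations within 15 kg:
- apricots+quinces+lemons+pears: weight 4+2+7+2=15, value 21+24+30+27=102
- cherries+quinces+lemons+pears: weight 3+2+7+2=14, value 16+24+30+27=97
- apricots+plums+cherries+quinces+pears: weight 4+2+3+2+2=13, value 21+5+16+24+27=93
- apricots+figs+cherries+quinces+pears: weight 4+4+3+2+2=15, value 21+3+16+24+27=91
Best: $102.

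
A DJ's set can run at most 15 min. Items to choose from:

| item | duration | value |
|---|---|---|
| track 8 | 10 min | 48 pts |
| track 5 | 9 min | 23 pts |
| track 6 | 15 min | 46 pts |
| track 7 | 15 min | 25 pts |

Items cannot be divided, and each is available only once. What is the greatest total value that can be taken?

Check high-value combinations within 15 min:
- track 8: duration 10, value 48
- track 6: duration 15, value 46
- track 7: duration 15, value 25
Best: 48 pts.

48 pts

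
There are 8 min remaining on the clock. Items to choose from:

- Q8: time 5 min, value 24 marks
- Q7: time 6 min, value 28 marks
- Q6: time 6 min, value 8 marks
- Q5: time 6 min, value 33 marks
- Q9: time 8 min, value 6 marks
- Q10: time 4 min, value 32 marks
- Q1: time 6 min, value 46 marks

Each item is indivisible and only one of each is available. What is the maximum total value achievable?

This is a 0/1 knapsack; check combinations near the capacity.
- Q1: time 6, value 46
- Q5: time 6, value 33
- Q10: time 4, value 32
- Q7: time 6, value 28
- Q8: time 5, value 24
Best: 46 marks.

46 marks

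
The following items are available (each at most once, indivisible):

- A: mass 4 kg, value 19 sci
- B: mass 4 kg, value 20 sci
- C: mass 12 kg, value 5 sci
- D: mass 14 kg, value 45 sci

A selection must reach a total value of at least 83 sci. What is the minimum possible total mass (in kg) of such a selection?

Subsets with value ≥ 83, sorted by total mass:
- A+B+D: mass 22, value 84
- A+B+C+D: mass 34, value 89
Minimum mass: 22 kg.

22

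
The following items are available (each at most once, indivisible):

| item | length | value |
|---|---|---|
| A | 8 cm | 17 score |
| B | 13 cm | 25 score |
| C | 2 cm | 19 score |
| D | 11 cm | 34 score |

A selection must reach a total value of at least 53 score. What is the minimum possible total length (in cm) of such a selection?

13

Subsets with value ≥ 53, sorted by total length:
- C+D: length 13, value 53
- A+C+D: length 21, value 70
- A+B+C: length 23, value 61
- B+D: length 24, value 59
Minimum length: 13 cm.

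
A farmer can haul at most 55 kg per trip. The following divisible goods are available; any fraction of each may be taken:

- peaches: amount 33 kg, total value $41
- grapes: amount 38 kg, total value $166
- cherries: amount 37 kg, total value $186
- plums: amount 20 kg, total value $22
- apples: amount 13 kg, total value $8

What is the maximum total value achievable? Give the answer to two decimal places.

Take in order of value per unit:
- cherries (186/37 per unit): all 37 → value 186, running total 186.00
- grapes (166/38 per unit): 18 of 38 → value 18×166/38 = 78.6316, running total 264.63
Total 264.63.

264.63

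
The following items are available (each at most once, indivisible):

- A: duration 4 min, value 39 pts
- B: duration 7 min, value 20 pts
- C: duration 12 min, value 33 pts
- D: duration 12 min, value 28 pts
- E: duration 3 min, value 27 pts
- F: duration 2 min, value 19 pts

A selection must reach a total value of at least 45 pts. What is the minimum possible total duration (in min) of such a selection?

Subsets with value ≥ 45, sorted by total duration:
- E+F: duration 5, value 46
- A+F: duration 6, value 58
- A+E: duration 7, value 66
- A+E+F: duration 9, value 85
Minimum duration: 5 min.

5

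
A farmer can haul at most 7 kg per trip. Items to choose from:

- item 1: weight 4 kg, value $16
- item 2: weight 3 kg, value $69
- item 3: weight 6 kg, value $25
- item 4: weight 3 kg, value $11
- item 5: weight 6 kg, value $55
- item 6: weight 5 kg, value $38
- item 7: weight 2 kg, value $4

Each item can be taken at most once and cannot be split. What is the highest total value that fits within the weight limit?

Check high-value combinations within 7 kg:
- item 1+item 2: weight 4+3=7, value 16+69=85
- item 2+item 4: weight 3+3=6, value 69+11=80
- item 2+item 7: weight 3+2=5, value 69+4=73
- item 2: weight 3, value 69
- item 5: weight 6, value 55
Best: $85.

$85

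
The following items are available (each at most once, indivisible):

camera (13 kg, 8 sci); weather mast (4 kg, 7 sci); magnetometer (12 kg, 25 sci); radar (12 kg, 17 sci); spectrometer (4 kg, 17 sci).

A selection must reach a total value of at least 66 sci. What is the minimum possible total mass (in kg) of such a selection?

32

Subsets with value ≥ 66, sorted by total mass:
- weather mast+magnetometer+radar+spectrometer: mass 32, value 66
- camera+magnetometer+radar+spectrometer: mass 41, value 67
Minimum mass: 32 kg.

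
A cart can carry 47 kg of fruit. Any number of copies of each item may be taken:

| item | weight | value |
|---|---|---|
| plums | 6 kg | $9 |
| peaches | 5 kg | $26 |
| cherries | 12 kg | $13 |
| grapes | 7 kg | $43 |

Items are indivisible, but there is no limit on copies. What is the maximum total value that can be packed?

Best value-per-unit is grapes at 43/7; filling with it alone gives 6×43 = 258.
Optimal mix: 1×peaches + 6×grapes → weight 47, value 284.

$284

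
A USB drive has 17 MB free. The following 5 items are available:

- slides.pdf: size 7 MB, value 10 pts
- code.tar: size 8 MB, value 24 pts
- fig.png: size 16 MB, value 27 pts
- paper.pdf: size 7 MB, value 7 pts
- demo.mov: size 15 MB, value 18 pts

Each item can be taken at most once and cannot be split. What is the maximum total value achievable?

34 pts

Check high-value combinations within 17 MB:
- slides.pdf+code.tar: size 7+8=15, value 10+24=34
- code.tar+paper.pdf: size 8+7=15, value 24+7=31
- fig.png: size 16, value 27
Best: 34 pts.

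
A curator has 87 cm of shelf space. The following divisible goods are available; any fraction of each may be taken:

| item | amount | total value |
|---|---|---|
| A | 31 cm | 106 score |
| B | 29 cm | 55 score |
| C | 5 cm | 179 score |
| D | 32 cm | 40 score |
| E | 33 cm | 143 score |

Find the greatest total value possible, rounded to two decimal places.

462.14

Take in order of value per unit:
- C (179/5 per unit): all 5 → value 179, running total 179.00
- E (143/33 per unit): all 33 → value 143, running total 322.00
- A (106/31 per unit): all 31 → value 106, running total 428.00
- B (55/29 per unit): 18 of 29 → value 18×55/29 = 34.1379, running total 462.14
Total 462.14.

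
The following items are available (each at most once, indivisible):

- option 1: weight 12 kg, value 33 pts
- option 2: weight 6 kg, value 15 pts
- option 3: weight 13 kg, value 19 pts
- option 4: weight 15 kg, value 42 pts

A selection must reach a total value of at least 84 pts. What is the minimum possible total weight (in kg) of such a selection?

Subsets with value ≥ 84, sorted by total weight:
- option 1+option 2+option 4: weight 33, value 90
- option 1+option 3+option 4: weight 40, value 94
Minimum weight: 33 kg.

33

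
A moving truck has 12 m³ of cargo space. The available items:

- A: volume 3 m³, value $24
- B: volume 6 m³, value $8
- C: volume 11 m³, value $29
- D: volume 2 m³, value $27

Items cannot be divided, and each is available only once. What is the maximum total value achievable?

Check high-value combinations within 12 m³:
- A+B+D: volume 3+6+2=11, value 24+8+27=59
- A+D: volume 3+2=5, value 24+27=51
- B+D: volume 6+2=8, value 8+27=35
- A+B: volume 3+6=9, value 24+8=32
- C: volume 11, value 29
Best: $59.

$59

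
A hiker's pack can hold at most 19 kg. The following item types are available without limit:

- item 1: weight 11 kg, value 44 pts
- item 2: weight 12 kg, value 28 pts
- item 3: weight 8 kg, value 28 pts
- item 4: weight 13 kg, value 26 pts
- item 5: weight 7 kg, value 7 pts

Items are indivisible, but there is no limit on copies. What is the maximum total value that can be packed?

Best value-per-unit is item 1 at 44/11; filling with it alone gives 1×44 = 44.
Optimal mix: 1×item 1 + 1×item 3 → weight 19, value 72.

72 pts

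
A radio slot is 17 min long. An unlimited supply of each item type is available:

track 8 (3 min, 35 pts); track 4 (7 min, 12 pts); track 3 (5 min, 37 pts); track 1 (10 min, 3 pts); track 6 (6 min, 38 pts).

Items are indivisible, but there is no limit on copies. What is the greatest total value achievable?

177 pts

Best value-per-unit is track 8 at 35/3; filling with it alone gives 5×35 = 175.
Optimal mix: 4×track 8 + 1×track 3 → duration 17, value 177.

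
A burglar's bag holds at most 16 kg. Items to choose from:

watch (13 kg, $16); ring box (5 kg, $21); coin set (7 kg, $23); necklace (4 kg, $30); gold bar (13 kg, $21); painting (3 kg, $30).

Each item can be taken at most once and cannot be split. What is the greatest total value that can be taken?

$83

This is a 0/1 knapsack; check combinations near the capacity.
- coin set+necklace+painting: weight 7+4+3=14, value 23+30+30=83
- ring box+necklace+painting: weight 5+4+3=12, value 21+30+30=81
- ring box+coin set+painting: weight 5+7+3=15, value 21+23+30=74
Best: $83.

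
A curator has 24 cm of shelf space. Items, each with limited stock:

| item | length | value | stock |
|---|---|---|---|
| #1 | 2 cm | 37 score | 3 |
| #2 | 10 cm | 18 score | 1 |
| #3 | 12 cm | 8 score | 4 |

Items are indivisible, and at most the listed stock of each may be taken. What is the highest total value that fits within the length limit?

Top feasible selections:
- 3×#1 + 1×#2: length 16, value 129
- 3×#1 + 1×#3: length 18, value 119
- 3×#1: length 6, value 111
Best: 129 score.

129 score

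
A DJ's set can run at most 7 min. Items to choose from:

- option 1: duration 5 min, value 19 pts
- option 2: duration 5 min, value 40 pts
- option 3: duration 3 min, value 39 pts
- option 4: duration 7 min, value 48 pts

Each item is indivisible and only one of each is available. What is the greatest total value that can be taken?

48 pts

Check high-value combinations within 7 min:
- option 4: duration 7, value 48
- option 2: duration 5, value 40
- option 3: duration 3, value 39
Best: 48 pts.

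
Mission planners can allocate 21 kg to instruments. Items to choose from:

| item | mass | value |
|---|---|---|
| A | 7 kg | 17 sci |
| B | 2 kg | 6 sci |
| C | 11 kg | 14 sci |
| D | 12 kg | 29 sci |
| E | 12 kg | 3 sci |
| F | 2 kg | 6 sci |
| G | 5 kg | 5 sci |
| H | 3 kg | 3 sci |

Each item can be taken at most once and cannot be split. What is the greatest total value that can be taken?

Check high-value combinations within 21 kg:
- A+B+D: mass 7+2+12=21, value 17+6+29=52
- A+D+F: mass 7+12+2=21, value 17+29+6=52
- A+D: mass 7+12=19, value 17+29=46
- B+D+F+G: mass 2+12+2+5=21, value 6+29+6+5=46
Best: 52 sci.

52 sci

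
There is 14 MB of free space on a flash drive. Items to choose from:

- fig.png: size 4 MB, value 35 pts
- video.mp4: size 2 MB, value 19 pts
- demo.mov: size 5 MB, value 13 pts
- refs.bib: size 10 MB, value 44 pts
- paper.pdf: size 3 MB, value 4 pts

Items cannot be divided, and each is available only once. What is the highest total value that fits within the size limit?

Check high-value combinations within 14 MB:
- fig.png+refs.bib: size 4+10=14, value 35+44=79
- fig.png+video.mp4+demo.mov+paper.pdf: size 4+2+5+3=14, value 35+19+13+4=71
- fig.png+video.mp4+demo.mov: size 4+2+5=11, value 35+19+13=67
- video.mp4+refs.bib: size 2+10=12, value 19+44=63
Best: 79 pts.

79 pts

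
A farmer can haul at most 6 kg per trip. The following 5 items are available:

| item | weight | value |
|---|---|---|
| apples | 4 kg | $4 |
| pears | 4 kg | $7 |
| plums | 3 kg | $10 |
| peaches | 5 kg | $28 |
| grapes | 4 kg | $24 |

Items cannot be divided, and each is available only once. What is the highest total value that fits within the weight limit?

$28

Check high-value combinations within 6 kg:
- peaches: weight 5, value 28
- grapes: weight 4, value 24
- plums: weight 3, value 10
- pears: weight 4, value 7
- apples: weight 4, value 4
Best: $28.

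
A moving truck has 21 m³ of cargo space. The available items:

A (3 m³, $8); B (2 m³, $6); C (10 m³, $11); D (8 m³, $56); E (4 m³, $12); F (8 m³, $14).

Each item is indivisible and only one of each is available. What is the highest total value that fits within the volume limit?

$84

Check high-value combinations within 21 m³:
- A+B+D+F: volume 3+2+8+8=21, value 8+6+56+14=84
- A+B+D+E: volume 3+2+8+4=17, value 8+6+56+12=82
- D+E+F: volume 8+4+8=20, value 56+12+14=82
- A+D+F: volume 3+8+8=19, value 8+56+14=78
- A+D+E: volume 3+8+4=15, value 8+56+12=76
Best: $84.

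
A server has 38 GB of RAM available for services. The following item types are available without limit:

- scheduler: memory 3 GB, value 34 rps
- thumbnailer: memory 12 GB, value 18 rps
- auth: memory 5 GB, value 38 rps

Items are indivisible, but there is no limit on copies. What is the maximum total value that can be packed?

Best value-per-unit is scheduler at 34/3; filling with it alone gives 12×34 = 408.
Optimal mix: 11×scheduler + 1×auth → memory 38, value 412.

412 rps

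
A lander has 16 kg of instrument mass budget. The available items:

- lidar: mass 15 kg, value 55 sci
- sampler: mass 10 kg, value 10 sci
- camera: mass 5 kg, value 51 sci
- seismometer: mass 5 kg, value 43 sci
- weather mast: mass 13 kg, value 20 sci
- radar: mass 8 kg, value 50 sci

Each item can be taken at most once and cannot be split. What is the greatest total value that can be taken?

This is a 0/1 knapsack; check combinations near the capacity.
- camera+radar: mass 5+8=13, value 51+50=101
- camera+seismometer: mass 5+5=10, value 51+43=94
- seismometer+radar: mass 5+8=13, value 43+50=93
Best: 101 sci.

101 sci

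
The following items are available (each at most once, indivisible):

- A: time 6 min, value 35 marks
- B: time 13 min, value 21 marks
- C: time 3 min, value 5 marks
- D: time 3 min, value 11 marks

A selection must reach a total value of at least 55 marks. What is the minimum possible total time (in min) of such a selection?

19

Subsets with value ≥ 55, sorted by total time:
- A+B: time 19, value 56
- A+B+D: time 22, value 67
- A+B+C: time 22, value 61
Minimum time: 19 min.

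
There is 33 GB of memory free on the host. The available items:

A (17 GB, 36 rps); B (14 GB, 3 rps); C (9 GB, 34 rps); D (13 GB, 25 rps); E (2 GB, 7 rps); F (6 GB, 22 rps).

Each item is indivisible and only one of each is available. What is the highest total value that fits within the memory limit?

Check high-value combinations within 33 GB:
- A+C+F: memory 17+9+6=32, value 36+34+22=92
- C+D+E+F: memory 9+13+2+6=30, value 34+25+7+22=88
- C+D+F: memory 9+13+6=28, value 34+25+22=81
Best: 92 rps.

92 rps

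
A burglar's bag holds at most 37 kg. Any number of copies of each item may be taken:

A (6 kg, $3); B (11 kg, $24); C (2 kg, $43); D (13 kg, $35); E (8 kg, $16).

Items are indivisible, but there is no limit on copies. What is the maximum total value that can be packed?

$774

Best value-per-unit is C at 43/2, and filling with it alone uses weight 18×2=36. No mix of the others beats 18×43 = 774.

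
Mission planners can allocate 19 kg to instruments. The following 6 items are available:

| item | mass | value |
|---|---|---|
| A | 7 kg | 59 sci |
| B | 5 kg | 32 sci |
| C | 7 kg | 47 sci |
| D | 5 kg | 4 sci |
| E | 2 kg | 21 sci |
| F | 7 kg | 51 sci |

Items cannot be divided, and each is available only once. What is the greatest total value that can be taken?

142 sci

This is a 0/1 knapsack; check combinations near the capacity.
- A+B+F: mass 7+5+7=19, value 59+32+51=142
- A+B+C: mass 7+5+7=19, value 59+32+47=138
- A+E+F: mass 7+2+7=16, value 59+21+51=131
- B+C+F: mass 5+7+7=19, value 32+47+51=130
Best: 142 sci.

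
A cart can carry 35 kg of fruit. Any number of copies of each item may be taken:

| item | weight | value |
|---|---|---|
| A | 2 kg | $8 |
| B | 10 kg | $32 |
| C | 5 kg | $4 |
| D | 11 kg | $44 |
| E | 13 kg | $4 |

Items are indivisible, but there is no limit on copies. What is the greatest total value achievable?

$140

Best value-per-unit is A at 8/2; filling with it alone gives 17×8 = 136.
Optimal mix: 12×A + 1×D → weight 35, value 140.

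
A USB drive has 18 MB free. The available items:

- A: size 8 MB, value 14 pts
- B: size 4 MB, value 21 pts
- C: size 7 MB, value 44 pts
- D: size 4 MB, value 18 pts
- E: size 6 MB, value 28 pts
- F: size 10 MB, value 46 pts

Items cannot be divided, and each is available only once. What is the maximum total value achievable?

Check high-value combinations within 18 MB:
- B+C+E: size 4+7+6=17, value 21+44+28=93
- C+D+E: size 7+4+6=17, value 44+18+28=90
- C+F: size 7+10=17, value 44+46=90
- B+D+F: size 4+4+10=18, value 21+18+46=85
- B+C+D: size 4+7+4=15, value 21+44+18=83
Best: 93 pts.

93 pts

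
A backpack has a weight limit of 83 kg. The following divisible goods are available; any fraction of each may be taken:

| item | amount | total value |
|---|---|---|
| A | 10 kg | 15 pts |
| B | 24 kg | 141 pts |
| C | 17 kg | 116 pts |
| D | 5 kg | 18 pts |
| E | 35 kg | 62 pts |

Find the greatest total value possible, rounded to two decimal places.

340.00

Take in order of value per unit:
- C (116/17 per unit): all 17 → value 116, running total 116.00
- B (141/24 per unit): all 24 → value 141, running total 257.00
- D (18/5 per unit): all 5 → value 18, running total 275.00
- E (62/35 per unit): all 35 → value 62, running total 337.00
- A (15/10 per unit): 2 of 10 → value 2×15/10 = 3.0000, running total 340.00
Total 340.00.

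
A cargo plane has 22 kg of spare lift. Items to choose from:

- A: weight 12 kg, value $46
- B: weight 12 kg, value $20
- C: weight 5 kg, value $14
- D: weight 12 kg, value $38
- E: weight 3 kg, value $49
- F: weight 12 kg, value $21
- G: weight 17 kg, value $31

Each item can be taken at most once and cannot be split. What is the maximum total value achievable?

$109

Check high-value combinations within 22 kg:
- A+C+E: weight 12+5+3=20, value 46+14+49=109
- C+D+E: weight 5+12+3=20, value 14+38+49=101
- A+E: weight 12+3=15, value 46+49=95
- D+E: weight 12+3=15, value 38+49=87
Best: $109.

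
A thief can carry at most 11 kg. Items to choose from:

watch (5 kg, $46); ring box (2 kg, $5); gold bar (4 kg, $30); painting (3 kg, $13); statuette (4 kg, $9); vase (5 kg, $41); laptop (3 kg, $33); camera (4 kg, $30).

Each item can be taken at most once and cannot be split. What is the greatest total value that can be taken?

This is a 0/1 knapsack; check combinations near the capacity.
- gold bar+laptop+camera: weight 4+3+4=11, value 30+33+30=93
- watch+painting+laptop: weight 5+3+3=11, value 46+13+33=92
- watch+vase: weight 5+5=10, value 46+41=87
Best: $93.

$93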